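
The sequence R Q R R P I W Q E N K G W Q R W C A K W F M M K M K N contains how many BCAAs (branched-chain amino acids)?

V, L, and I make up the branched-chain aliphatic group.
Matching residues: I6.

1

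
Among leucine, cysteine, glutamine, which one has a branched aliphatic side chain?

V, L, and I make up the branched-chain aliphatic group.
Of the listed options, only leucine belongs to this group.

leucine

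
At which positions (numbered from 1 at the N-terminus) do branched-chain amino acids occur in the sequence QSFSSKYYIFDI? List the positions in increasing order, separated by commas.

V, L, and I make up the branched-chain aliphatic group.
Matching residues: I9, I12.

9, 12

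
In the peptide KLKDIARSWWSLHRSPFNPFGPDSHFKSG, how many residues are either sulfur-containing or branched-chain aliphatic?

Sulfur-containing: C, M. Branched-chain aliphatic: I, L, V.
Sulfur-containing residues here: none (0).
Branched-chain aliphatic residues here: L2, I5, L12 (3).
The two groups share no amino acid, so total = 0 + 3 = 3.

3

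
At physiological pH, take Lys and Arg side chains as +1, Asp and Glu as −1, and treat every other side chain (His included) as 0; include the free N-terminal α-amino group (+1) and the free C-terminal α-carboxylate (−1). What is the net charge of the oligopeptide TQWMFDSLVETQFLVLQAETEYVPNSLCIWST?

Positive (K, R): none → +0.
Negative (D, E): D6, E10, E19, E21 → −4.
The N-terminus (+1) and C-terminus (−1) cancel.
Net charge = (+0) + (−4) = −4.

-4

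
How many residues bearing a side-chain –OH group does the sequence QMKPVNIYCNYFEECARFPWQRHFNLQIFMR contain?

2

Serine (S), threonine (T), and tyrosine (Y) each carry a hydroxyl group on the side chain.
Matching residues: Y8, Y11.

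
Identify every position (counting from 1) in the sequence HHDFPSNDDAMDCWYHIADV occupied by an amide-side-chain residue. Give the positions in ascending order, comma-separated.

Asparagine (N) and glutamine (Q) have uncharged amide side chains.
Matching residues: N7.

7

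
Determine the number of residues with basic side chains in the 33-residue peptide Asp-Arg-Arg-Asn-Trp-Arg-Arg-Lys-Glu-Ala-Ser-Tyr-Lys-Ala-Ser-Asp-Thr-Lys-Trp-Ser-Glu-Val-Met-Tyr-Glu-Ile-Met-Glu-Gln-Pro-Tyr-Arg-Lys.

9

Lysine (K), arginine (R), and histidine (H) have basic, nitrogen-containing side chains.
Matching residues: Arg2, Arg3, Arg6, Arg7, Lys8, Lys13, Lys18, Arg32, Lys33.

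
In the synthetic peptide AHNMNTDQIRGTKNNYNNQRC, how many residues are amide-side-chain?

8

Only N (asparagine) and Q (glutamine) carry a side-chain carboxamide.
Matching residues: N3, N5, Q8, N14, N15, N17, N18, Q19.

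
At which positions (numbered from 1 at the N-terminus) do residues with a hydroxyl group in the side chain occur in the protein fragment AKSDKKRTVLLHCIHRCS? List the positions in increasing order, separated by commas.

The –OH-bearing residues are Ser, Thr (aliphatic alcohols), and Tyr (phenol).
Matching residues: S3, T8, S18.

3, 8, 18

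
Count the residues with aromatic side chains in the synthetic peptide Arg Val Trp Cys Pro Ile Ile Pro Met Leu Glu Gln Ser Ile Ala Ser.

F, W, and Y each carry an aromatic ring on the side chain.
Matching residues: Trp3.

1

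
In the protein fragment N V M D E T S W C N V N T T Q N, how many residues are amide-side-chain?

5

The amide-side-chain residues are Asn (N) and Gln (Q).
Matching residues: N1, N10, N12, Q15, N16.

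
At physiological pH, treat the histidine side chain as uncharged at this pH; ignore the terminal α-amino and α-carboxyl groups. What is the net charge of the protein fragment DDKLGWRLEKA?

0

At pH ~7.4 the Lys and Arg side chains are protonated (+1), the Asp and Glu side chains are deprotonated (−1), and with His taken as neutral all other side chains carry no charge.
Positive (K, R): K3, R7, K10 → +3.
Negative (D, E): D1, D2, E9 → −3.
Net charge = (+3) + (−3) = 0.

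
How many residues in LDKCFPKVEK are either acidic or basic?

5

Acidic: D, E. Basic: H, K, R.
Acidic residues here: D2, E9 (2).
Basic residues here: K3, K7, K10 (3).
The two groups share no amino acid, so total = 2 + 3 = 5.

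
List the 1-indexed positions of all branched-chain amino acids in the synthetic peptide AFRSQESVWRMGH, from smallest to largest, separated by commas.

The BCAAs are Val, Leu, and Ile — aliphatic side chains with a branch point.
Matching residues: V8.

8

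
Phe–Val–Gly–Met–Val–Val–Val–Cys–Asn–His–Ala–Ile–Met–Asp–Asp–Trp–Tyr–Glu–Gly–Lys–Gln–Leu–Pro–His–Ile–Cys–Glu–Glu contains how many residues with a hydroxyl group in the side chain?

Serine (S), threonine (T), and tyrosine (Y) each carry a hydroxyl group on the side chain.
Matching residues: Tyr17.

1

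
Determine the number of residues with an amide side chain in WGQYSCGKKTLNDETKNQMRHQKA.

The amide-side-chain residues are Asn (N) and Gln (Q).
Matching residues: Q3, N12, N17, Q18, Q22.

5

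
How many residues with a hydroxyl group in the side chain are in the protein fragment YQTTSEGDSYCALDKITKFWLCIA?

7

The –OH-bearing residues are Ser, Thr (aliphatic alcohols), and Tyr (phenol).
Matching residues: Y1, T3, T4, S5, S9, Y10, T17.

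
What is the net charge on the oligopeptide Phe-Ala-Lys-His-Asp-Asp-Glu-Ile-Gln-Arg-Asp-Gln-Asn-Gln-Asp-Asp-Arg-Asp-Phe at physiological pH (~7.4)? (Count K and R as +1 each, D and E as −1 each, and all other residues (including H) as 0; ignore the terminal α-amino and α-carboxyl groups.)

Positive (K, R): Lys3, Arg10, Arg17 → +3.
Negative (D, E): Asp5, Asp6, Glu7, Asp11, Asp15, Asp16, Asp18 → −7.
Net charge = (+3) + (−7) = −4.

-4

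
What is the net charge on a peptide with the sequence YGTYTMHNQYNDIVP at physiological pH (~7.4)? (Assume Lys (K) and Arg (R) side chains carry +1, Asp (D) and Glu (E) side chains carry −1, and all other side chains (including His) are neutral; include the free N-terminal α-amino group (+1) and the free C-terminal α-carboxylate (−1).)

-1

Positive (K, R): none → +0.
Negative (D, E): D12 → −1.
The N-terminus (+1) and C-terminus (−1) cancel.
Net charge = (+0) + (−1) = −1.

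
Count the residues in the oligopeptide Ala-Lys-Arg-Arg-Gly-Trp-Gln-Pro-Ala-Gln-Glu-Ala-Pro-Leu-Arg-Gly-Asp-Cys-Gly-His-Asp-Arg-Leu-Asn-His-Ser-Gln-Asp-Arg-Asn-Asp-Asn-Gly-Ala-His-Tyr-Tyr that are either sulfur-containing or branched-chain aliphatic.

Sulfur-containing: C, M. Branched-chain aliphatic: I, L, V.
Sulfur-containing residues here: Cys18 (1).
Branched-chain aliphatic residues here: Leu14, Leu23 (2).
The two groups share no amino acid, so total = 1 + 2 = 3.

3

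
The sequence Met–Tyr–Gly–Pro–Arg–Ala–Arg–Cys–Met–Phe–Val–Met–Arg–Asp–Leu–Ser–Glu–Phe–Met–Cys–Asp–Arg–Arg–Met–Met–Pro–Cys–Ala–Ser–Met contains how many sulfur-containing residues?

10

Cysteine (C, thiol) and methionine (M, thioether) are the two sulfur-containing amino acids.
Matching residues: Met1, Cys8, Met9, Met12, Met19, Cys20, Met24, Met25, Cys27, Met30.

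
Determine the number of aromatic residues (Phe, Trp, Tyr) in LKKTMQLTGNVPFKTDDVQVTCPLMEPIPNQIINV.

1

Matching residues: F13.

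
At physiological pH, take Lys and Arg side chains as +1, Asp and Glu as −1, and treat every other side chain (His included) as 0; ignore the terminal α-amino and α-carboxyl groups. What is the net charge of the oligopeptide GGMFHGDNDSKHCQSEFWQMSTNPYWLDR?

Positive (K, R): K11, R29 → +2.
Negative (D, E): D7, D9, E16, D28 → −4.
Net charge = (+2) + (−4) = −2.

-2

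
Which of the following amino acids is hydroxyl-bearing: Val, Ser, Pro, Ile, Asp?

Ser

Serine (S), threonine (T), and tyrosine (Y) each carry a hydroxyl group on the side chain.
Of the listed options, only Ser belongs to this group.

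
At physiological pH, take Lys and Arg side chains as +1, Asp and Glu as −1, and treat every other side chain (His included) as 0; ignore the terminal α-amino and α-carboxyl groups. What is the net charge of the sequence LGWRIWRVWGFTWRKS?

+4

Positive (K, R): R4, R7, R14, K15 → +4.
Negative (D, E): none → −0.
Net charge = (+4) + (−0) = +4.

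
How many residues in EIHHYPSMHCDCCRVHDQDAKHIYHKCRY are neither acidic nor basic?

15

Acidic: D, E. Basic: K, R, H. All other residues are neither.
Matching residues: I2, Y5, P6, S7, M8, C10, C12, C13, V15, Q18, A20, I23, Y24, C27, Y29.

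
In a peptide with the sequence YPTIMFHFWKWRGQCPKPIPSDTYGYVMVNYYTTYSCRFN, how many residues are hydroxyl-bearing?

S, T, and Y are the three residues with a side-chain hydroxyl.
Matching residues: Y1, T3, S21, T23, Y24, Y26, Y31, Y32, T33, T34, Y35, S36.

12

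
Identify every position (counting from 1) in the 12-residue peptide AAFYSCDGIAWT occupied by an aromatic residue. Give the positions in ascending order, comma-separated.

3, 4, 11

The aromatic amino acids are Phe (F, benzyl), Trp (W, indole), and Tyr (Y, phenol).
Matching residues: F3, Y4, W11.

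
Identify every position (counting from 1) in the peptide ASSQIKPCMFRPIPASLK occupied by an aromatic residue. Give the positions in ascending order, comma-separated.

10

The aromatic amino acids are Phe (F, benzyl), Trp (W, indole), and Tyr (Y, phenol).
Matching residues: F10.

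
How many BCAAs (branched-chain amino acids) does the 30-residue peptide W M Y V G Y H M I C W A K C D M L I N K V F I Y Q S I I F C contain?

8

V, L, and I make up the branched-chain aliphatic group.
Matching residues: V4, I9, L17, I18, V21, I23, I27, I28.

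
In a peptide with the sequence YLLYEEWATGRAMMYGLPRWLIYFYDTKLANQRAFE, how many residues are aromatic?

F, W, and Y each carry an aromatic ring on the side chain.
Matching residues: Y1, Y4, W7, Y15, W20, Y23, F24, Y25, F35.

9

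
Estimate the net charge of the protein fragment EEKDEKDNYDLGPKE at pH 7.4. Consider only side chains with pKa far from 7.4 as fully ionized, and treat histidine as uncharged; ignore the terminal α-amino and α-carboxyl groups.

Near pH 7.4, K and R contribute +1 each, D and E contribute −1 each, and every other side chain (His included, as stated) is uncharged.
Positive (K, R): K3, K6, K14 → +3.
Negative (D, E): E1, E2, D4, E5, D7, D10, E15 → −7.
Net charge = (+3) + (−7) = −4.

-4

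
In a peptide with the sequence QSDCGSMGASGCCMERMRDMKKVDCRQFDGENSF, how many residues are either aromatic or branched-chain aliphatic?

Aromatic: F, W, Y. Branched-chain aliphatic: I, L, V.
Aromatic residues here: F28, F34 (2).
Branched-chain aliphatic residues here: V23 (1).
The two groups share no amino acid, so total = 2 + 1 = 3.

3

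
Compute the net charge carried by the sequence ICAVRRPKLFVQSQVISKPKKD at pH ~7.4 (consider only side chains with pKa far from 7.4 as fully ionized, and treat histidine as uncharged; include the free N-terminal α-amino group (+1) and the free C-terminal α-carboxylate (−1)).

+5

Near pH 7.4, K and R contribute +1 each, D and E contribute −1 each, and every other side chain (His included, as stated) is uncharged.
Positive (K, R): R5, R6, K8, K18, K20, K21 → +6.
Negative (D, E): D22 → −1.
The N-terminus (+1) and C-terminus (−1) cancel.
Net charge = (+6) + (−1) = +5.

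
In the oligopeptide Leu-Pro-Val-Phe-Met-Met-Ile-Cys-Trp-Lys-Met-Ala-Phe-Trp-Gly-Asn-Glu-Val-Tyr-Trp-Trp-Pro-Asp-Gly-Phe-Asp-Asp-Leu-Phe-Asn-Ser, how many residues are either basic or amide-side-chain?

3

Basic: H, K, R. Amide-side-chain: N, Q.
Basic residues here: Lys10 (1).
Amide-side-chain residues here: Asn16, Asn30 (2).
The two groups share no amino acid, so total = 1 + 2 = 3.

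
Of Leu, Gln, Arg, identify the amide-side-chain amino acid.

Gln

Asparagine (N) and glutamine (Q) have uncharged amide side chains.
Of the listed options, only Gln belongs to this group.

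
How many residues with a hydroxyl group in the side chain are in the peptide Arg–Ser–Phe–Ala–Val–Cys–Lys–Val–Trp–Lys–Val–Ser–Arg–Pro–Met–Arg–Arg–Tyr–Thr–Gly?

Serine (S), threonine (T), and tyrosine (Y) each carry a hydroxyl group on the side chain.
Matching residues: Ser2, Ser12, Tyr18, Thr19.

4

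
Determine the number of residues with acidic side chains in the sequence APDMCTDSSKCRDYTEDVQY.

The acidic residues are Asp (D) and Glu (E), whose side chains end in a carboxylate group.
Matching residues: D3, D7, D13, E16, D17.

5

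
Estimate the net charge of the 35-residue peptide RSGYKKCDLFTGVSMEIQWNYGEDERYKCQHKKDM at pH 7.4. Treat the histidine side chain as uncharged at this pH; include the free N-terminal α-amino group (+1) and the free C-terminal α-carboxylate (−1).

+1

At pH ~7.4 the Lys and Arg side chains are protonated (+1), the Asp and Glu side chains are deprotonated (−1), and with His taken as neutral all other side chains carry no charge.
Positive (K, R): R1, K5, K6, R26, K28, K32, K33 → +7.
Negative (D, E): D8, E16, E23, D24, E25, D34 → −6.
The N-terminus (+1) and C-terminus (−1) cancel.
Net charge = (+7) + (−6) = +1.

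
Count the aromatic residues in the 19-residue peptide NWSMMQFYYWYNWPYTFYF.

Phenylalanine (F), tryptophan (W), and tyrosine (Y) have aromatic ring side chains.
Matching residues: W2, F7, Y8, Y9, W10, Y11, W13, Y15, F17, Y18, F19.

11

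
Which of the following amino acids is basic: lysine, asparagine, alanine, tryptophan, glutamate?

The basic amino acids are Lys (K), Arg (R), and His (H).
Of the listed options, only lysine belongs to this group.

lysine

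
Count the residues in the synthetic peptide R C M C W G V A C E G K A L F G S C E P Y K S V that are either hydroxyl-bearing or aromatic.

5

Hydroxyl-bearing: S, T, Y. Aromatic: F, W, Y.
Hydroxyl-bearing residues here: S17, Y21, S23 (3).
Aromatic residues here: W5, F15, Y21 (3).
Y is in both groups, so the 1 Y residue must not be double-counted.
Total = 3 + 3 − 1 = 5.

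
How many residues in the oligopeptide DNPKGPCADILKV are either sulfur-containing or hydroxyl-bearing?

Sulfur-containing: C, M. Hydroxyl-bearing: S, T, Y.
Sulfur-containing residues here: C7 (1).
Hydroxyl-bearing residues here: none (0).
The two groups share no amino acid, so total = 1 + 0 = 1.

1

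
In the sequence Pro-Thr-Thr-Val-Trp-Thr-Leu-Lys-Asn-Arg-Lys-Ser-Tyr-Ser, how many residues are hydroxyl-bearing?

6

The –OH-bearing residues are Ser, Thr (aliphatic alcohols), and Tyr (phenol).
Matching residues: Thr2, Thr3, Thr6, Ser12, Tyr13, Ser14.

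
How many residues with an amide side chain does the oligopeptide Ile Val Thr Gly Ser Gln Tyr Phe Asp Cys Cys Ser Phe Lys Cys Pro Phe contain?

Only N (asparagine) and Q (glutamine) carry a side-chain carboxamide.
Matching residues: Gln6.

1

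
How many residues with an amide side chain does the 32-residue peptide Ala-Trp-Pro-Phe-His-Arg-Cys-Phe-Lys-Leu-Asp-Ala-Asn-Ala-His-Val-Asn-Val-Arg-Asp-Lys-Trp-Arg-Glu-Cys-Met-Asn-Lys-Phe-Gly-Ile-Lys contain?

Asparagine (N) and glutamine (Q) have uncharged amide side chains.
Matching residues: Asn13, Asn17, Asn27.

3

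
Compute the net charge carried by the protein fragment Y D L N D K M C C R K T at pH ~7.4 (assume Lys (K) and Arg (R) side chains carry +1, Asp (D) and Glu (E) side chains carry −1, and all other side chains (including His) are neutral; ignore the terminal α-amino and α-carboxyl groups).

Positive (K, R): K6, R10, K11 → +3.
Negative (D, E): D2, D5 → −2.
Net charge = (+3) + (−2) = +1.

+1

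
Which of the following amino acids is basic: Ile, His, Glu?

His

Lysine (K), arginine (R), and histidine (H) have basic, nitrogen-containing side chains.
Of the listed options, only His belongs to this group.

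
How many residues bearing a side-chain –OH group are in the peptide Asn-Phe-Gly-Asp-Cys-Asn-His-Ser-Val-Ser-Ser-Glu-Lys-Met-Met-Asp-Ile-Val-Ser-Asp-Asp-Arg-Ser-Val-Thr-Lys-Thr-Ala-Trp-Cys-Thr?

8

The –OH-bearing residues are Ser, Thr (aliphatic alcohols), and Tyr (phenol).
Matching residues: Ser8, Ser10, Ser11, Ser19, Ser23, Thr25, Thr27, Thr31.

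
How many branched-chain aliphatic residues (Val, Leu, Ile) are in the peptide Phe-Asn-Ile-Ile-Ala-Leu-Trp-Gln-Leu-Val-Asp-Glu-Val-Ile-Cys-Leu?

8

Matching residues: Ile3, Ile4, Leu6, Leu9, Val10, Val13, Ile14, Leu16.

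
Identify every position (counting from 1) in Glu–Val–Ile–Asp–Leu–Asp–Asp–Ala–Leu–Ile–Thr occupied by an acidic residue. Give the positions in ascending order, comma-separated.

Only D (aspartate) and E (glutamate) carry a side-chain carboxylic acid.
Matching residues: Glu1, Asp4, Asp6, Asp7.

1, 4, 6, 7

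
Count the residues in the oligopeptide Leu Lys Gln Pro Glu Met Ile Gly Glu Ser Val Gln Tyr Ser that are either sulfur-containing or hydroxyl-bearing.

Sulfur-containing: C, M. Hydroxyl-bearing: S, T, Y.
Sulfur-containing residues here: Met6 (1).
Hydroxyl-bearing residues here: Ser10, Tyr13, Ser14 (3).
The two groups share no amino acid, so total = 1 + 3 = 4.

4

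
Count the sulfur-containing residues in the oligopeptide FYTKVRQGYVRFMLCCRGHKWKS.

The sulfur-bearing residues are cysteine (–SH) and methionine (–S–CH₃).
Matching residues: M13, C15, C16.

3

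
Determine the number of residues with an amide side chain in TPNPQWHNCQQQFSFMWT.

Asparagine (N) and glutamine (Q) have uncharged amide side chains.
Matching residues: N3, Q5, N8, Q10, Q11, Q12.

6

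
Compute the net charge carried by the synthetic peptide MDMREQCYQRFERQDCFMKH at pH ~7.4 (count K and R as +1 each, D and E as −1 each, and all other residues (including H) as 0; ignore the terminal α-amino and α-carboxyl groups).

Positive (K, R): R4, R10, R13, K19 → +4.
Negative (D, E): D2, E5, E12, D15 → −4.
Net charge = (+4) + (−4) = 0.

0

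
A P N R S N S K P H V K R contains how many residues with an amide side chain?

The amide-side-chain residues are Asn (N) and Gln (Q).
Matching residues: N3, N6.

2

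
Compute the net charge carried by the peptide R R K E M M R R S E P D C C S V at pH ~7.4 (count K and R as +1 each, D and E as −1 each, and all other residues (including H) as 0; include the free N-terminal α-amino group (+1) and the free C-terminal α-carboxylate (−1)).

Positive (K, R): R1, R2, K3, R7, R8 → +5.
Negative (D, E): E4, E10, D12 → −3.
The N-terminus (+1) and C-terminus (−1) cancel.
Net charge = (+5) + (−3) = +2.

+2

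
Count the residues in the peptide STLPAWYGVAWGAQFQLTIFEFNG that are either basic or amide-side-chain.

Basic: H, K, R. Amide-side-chain: N, Q.
Basic residues here: none (0).
Amide-side-chain residues here: Q14, Q16, N23 (3).
The two groups share no amino acid, so total = 0 + 3 = 3.

3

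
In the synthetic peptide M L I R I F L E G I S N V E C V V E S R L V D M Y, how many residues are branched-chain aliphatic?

10

The BCAAs are Val, Leu, and Ile — aliphatic side chains with a branch point.
Matching residues: L2, I3, I5, L7, I10, V13, V16, V17, L21, V22.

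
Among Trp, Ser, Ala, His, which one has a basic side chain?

Lysine (K), arginine (R), and histidine (H) have basic, nitrogen-containing side chains.
Of the listed options, only His belongs to this group.

His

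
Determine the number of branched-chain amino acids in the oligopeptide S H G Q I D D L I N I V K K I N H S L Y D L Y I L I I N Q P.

V, L, and I make up the branched-chain aliphatic group.
Matching residues: I5, L8, I9, I11, V12, I15, L19, L22, I24, L25, I26, I27.

12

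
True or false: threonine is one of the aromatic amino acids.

Phenylalanine (F), tryptophan (W), and tyrosine (Y) have aromatic ring side chains.
Threonine is not in this group.

False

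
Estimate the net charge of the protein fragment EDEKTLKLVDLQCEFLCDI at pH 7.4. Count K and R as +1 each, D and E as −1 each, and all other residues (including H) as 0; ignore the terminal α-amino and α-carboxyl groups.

Positive (K, R): K4, K7 → +2.
Negative (D, E): E1, D2, E3, D10, E14, D18 → −6.
Net charge = (+2) + (−6) = −4.

-4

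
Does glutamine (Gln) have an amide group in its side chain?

The amide-side-chain residues are Asn (N) and Gln (Q).
Glutamine is in this group.

Yes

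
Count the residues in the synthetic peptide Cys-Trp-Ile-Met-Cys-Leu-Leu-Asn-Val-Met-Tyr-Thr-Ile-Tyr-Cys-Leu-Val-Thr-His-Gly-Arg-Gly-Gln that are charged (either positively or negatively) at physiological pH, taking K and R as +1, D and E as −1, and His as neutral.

Charged side chains at pH ~7.4: K, R (positive); D, E (negative).
Matching residues: Arg21.

1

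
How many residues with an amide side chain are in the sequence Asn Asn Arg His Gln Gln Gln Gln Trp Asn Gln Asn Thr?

The amide-side-chain residues are Asn (N) and Gln (Q).
Matching residues: Asn1, Asn2, Gln5, Gln6, Gln7, Gln8, Asn10, Gln11, Asn12.

9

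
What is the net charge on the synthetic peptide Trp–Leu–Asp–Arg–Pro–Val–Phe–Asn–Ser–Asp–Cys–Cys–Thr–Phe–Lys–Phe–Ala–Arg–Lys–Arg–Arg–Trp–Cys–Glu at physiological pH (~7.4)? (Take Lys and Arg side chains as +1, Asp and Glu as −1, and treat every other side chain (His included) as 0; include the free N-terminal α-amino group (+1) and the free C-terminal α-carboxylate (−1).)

Positive (K, R): Arg4, Lys15, Arg18, Lys19, Arg20, Arg21 → +6.
Negative (D, E): Asp3, Asp10, Glu24 → −3.
The N-terminus (+1) and C-terminus (−1) cancel.
Net charge = (+6) + (−3) = +3.

+3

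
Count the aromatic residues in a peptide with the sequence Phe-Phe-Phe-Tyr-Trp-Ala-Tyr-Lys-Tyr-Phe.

Phenylalanine (F), tryptophan (W), and tyrosine (Y) have aromatic ring side chains.
Matching residues: Phe1, Phe2, Phe3, Tyr4, Trp5, Tyr7, Tyr9, Phe10.

8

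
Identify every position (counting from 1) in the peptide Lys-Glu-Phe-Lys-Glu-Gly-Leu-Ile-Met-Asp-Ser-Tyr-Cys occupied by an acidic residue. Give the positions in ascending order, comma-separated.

2, 5, 10

The acidic residues are Asp (D) and Glu (E), whose side chains end in a carboxylate group.
Matching residues: Glu2, Glu5, Asp10.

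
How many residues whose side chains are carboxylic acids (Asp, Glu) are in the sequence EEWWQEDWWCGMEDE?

Matching residues: E1, E2, E6, D7, E13, D14, E15.

7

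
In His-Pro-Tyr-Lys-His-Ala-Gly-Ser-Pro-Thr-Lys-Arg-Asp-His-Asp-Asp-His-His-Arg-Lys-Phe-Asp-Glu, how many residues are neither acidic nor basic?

8

Acidic: D, E. Basic: K, R, H. All other residues are neither.
Matching residues: Pro2, Tyr3, Ala6, Gly7, Ser8, Pro9, Thr10, Phe21.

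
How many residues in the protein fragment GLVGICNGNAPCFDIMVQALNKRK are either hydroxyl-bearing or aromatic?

1

Hydroxyl-bearing: S, T, Y. Aromatic: F, W, Y.
Hydroxyl-bearing residues here: none (0).
Aromatic residues here: F13 (1).
(Y belongs to both groups, but none appear in this sequence.) Total = 0 + 1 = 1.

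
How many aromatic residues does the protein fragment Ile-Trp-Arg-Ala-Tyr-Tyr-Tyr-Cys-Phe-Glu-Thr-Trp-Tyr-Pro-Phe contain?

8

The aromatic amino acids are Phe (F, benzyl), Trp (W, indole), and Tyr (Y, phenol).
Matching residues: Trp2, Tyr5, Tyr6, Tyr7, Phe9, Trp12, Tyr13, Phe15.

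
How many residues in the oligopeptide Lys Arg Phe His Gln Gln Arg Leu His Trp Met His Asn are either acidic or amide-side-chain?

3

Acidic: D, E. Amide-side-chain: N, Q.
Acidic residues here: none (0).
Amide-side-chain residues here: Gln5, Gln6, Asn13 (3).
The two groups share no amino acid, so total = 0 + 3 = 3.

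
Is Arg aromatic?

No

F, W, and Y each carry an aromatic ring on the side chain.
Arginine is not in this group.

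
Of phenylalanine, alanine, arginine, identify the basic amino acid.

K, R, and H are the three residues with basic side chains (ε-amine, guanidinium, and imidazole respectively).
Of the listed options, only arginine belongs to this group.

arginine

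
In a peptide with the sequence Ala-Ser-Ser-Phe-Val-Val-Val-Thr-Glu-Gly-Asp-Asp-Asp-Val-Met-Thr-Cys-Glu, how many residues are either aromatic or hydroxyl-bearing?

Aromatic: F, W, Y. Hydroxyl-bearing: S, T, Y.
Aromatic residues here: Phe4 (1).
Hydroxyl-bearing residues here: Ser2, Ser3, Thr8, Thr16 (4).
(Y belongs to both groups, but none appear in this sequence.) Total = 1 + 4 = 5.

5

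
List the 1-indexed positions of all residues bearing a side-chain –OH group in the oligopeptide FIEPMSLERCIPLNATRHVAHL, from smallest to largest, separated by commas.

6, 16

Serine (S), threonine (T), and tyrosine (Y) each carry a hydroxyl group on the side chain.
Matching residues: S6, T16.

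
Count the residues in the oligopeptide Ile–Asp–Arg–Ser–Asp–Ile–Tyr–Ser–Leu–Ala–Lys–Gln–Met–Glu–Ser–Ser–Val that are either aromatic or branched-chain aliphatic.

Aromatic: F, W, Y. Branched-chain aliphatic: I, L, V.
Aromatic residues here: Tyr7 (1).
Branched-chain aliphatic residues here: Ile1, Ile6, Leu9, Val17 (4).
The two groups share no amino acid, so total = 1 + 4 = 5.

5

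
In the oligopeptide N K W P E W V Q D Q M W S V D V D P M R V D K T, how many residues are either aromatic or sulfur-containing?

Aromatic: F, W, Y. Sulfur-containing: C, M.
Aromatic residues here: W3, W6, W12 (3).
Sulfur-containing residues here: M11, M19 (2).
The two groups share no amino acid, so total = 3 + 2 = 5.

5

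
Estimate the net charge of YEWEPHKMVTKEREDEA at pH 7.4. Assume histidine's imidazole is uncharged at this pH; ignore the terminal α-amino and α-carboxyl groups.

-3

At pH ~7.4 the Lys and Arg side chains are protonated (+1), the Asp and Glu side chains are deprotonated (−1), and with His taken as neutral all other side chains carry no charge.
Positive (K, R): K7, K11, R13 → +3.
Negative (D, E): E2, E4, E12, E14, D15, E16 → −6.
Net charge = (+3) + (−6) = −3.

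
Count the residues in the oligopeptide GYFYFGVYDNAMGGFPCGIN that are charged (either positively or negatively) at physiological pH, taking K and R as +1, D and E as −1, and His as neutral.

Charged side chains at pH ~7.4: K, R (positive); D, E (negative).
Matching residues: D9.

1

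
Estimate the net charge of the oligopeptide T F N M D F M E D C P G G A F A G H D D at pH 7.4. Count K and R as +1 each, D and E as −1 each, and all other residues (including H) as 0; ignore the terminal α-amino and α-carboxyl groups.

-5

Positive (K, R): none → +0.
Negative (D, E): D5, E8, D9, D19, D20 → −5.
Net charge = (+0) + (−5) = −5.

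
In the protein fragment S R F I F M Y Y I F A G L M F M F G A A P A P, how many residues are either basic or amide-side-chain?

Basic: H, K, R. Amide-side-chain: N, Q.
Basic residues here: R2 (1).
Amide-side-chain residues here: none (0).
The two groups share no amino acid, so total = 1 + 0 = 1.

1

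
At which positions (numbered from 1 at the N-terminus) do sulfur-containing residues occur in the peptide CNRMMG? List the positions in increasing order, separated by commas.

Cysteine (C, thiol) and methionine (M, thioether) are the two sulfur-containing amino acids.
Matching residues: C1, M4, M5.

1, 4, 5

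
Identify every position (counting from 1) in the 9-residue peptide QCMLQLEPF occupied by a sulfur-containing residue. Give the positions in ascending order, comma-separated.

Only Cys (C) and Met (M) have a sulfur atom in the side chain.
Matching residues: C2, M3.

2, 3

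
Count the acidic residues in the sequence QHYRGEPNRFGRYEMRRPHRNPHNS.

2

Aspartate (D) and glutamate (E) have carboxylic-acid side chains and are the acidic amino acids.
Matching residues: E6, E14.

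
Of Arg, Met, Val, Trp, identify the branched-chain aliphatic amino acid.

Val

Valine (V), leucine (L), and isoleucine (I) are the branched-chain amino acids.
Of the listed options, only Val belongs to this group.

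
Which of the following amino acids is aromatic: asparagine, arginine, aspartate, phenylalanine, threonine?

F, W, and Y each carry an aromatic ring on the side chain.
Of the listed options, only phenylalanine belongs to this group.

phenylalanine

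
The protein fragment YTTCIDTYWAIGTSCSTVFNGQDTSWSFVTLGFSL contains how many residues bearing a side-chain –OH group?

Serine (S), threonine (T), and tyrosine (Y) each carry a hydroxyl group on the side chain.
Matching residues: Y1, T2, T3, T7, Y8, T13, S14, S16, T17, T24, S25, S27, T30, S34.

14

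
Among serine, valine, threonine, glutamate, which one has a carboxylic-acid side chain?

Aspartate (D) and glutamate (E) have carboxylic-acid side chains and are the acidic amino acids.
Of the listed options, only glutamate belongs to this group.

glutamate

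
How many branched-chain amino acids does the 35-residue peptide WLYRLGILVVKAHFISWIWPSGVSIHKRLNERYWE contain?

V, L, and I make up the branched-chain aliphatic group.
Matching residues: L2, L5, I7, L8, V9, V10, I15, I18, V23, I25, L29.

11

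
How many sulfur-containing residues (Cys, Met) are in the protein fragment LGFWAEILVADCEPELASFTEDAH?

Matching residues: C12.

1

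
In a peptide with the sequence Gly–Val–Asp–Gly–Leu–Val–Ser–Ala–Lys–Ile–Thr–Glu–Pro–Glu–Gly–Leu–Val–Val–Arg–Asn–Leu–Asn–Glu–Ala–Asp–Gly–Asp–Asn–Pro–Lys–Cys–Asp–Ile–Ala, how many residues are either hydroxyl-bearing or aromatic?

2

Hydroxyl-bearing: S, T, Y. Aromatic: F, W, Y.
Hydroxyl-bearing residues here: Ser7, Thr11 (2).
Aromatic residues here: none (0).
(Y belongs to both groups, but none appear in this sequence.) Total = 2 + 0 = 2.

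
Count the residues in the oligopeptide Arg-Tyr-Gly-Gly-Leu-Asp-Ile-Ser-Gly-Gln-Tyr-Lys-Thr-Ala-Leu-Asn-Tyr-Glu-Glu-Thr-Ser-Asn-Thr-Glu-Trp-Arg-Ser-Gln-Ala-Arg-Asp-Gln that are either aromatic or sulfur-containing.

Aromatic: F, W, Y. Sulfur-containing: C, M.
Aromatic residues here: Tyr2, Tyr11, Tyr17, Trp25 (4).
Sulfur-containing residues here: none (0).
The two groups share no amino acid, so total = 4 + 0 = 4.

4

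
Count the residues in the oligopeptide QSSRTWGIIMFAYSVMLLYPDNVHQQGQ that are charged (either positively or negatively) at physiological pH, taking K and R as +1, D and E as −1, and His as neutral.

Charged side chains at pH ~7.4: K, R (positive); D, E (negative).
Matching residues: R4, D21.

2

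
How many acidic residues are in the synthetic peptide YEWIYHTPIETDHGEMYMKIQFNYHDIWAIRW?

The acidic residues are Asp (D) and Glu (E), whose side chains end in a carboxylate group.
Matching residues: E2, E10, D12, E15, D26.

5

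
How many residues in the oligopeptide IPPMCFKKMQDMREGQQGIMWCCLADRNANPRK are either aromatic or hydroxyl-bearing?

Aromatic: F, W, Y. Hydroxyl-bearing: S, T, Y.
Aromatic residues here: F6, W21 (2).
Hydroxyl-bearing residues here: none (0).
(Y belongs to both groups, but none appear in this sequence.) Total = 2 + 0 = 2.

2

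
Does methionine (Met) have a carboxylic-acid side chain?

No

Only D (aspartate) and E (glutamate) carry a side-chain carboxylic acid.
Methionine is not in this group.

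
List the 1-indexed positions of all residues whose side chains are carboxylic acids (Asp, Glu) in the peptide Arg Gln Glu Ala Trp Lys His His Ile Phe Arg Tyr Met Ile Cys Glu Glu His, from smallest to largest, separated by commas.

Matching residues: Glu3, Glu16, Glu17.

3, 16, 17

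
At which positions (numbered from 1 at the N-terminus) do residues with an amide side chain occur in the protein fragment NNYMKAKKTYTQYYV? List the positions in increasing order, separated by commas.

1, 2, 12

The amide-side-chain residues are Asn (N) and Gln (Q).
Matching residues: N1, N2, Q12.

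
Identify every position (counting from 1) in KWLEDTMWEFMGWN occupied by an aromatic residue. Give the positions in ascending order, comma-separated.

Matching residues: W2, W8, F10, W13.

2, 8, 10, 13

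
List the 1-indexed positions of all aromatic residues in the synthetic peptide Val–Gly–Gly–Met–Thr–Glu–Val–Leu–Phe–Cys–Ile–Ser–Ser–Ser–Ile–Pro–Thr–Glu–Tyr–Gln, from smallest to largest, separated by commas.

9, 19

F, W, and Y each carry an aromatic ring on the side chain.
Matching residues: Phe9, Tyr19.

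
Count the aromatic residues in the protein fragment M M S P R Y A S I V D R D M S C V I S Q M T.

1

F, W, and Y each carry an aromatic ring on the side chain.
Matching residues: Y6.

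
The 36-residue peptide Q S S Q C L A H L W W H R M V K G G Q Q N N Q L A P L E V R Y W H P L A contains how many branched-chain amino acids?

7

Valine (V), leucine (L), and isoleucine (I) are the branched-chain amino acids.
Matching residues: L6, L9, V15, L24, L27, V29, L35.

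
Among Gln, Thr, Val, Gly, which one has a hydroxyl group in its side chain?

The –OH-bearing residues are Ser, Thr (aliphatic alcohols), and Tyr (phenol).
Of the listed options, only Thr belongs to this group.

Thr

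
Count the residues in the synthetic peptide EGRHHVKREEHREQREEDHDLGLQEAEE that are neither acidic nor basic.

8

Acidic: D, E. Basic: K, R, H. All other residues are neither.
Matching residues: G2, V6, Q14, L21, G22, L23, Q24, A26.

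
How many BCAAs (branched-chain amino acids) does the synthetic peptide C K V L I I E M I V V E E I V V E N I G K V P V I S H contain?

Valine (V), leucine (L), and isoleucine (I) are the branched-chain amino acids.
Matching residues: V3, L4, I5, I6, I9, V10, V11, I14, V15, V16, I19, V22, V24, I25.

14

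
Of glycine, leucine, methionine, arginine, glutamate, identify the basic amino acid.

The basic amino acids are Lys (K), Arg (R), and His (H).
Of the listed options, only arginine belongs to this group.

arginine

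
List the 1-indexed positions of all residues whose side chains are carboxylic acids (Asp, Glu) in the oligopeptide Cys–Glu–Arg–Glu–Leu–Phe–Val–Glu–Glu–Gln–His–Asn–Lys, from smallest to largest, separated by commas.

Matching residues: Glu2, Glu4, Glu8, Glu9.

2, 4, 8, 9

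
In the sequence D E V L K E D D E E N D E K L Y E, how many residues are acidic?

10

Aspartate (D) and glutamate (E) have carboxylic-acid side chains and are the acidic amino acids.
Matching residues: D1, E2, E6, D7, D8, E9, E10, D12, E13, E17.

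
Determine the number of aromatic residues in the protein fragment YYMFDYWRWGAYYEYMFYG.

11

The aromatic amino acids are Phe (F, benzyl), Trp (W, indole), and Tyr (Y, phenol).
Matching residues: Y1, Y2, F4, Y6, W7, W9, Y12, Y13, Y15, F17, Y18.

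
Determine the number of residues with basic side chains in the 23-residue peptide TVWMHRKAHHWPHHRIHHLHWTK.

K, R, and H are the three residues with basic side chains (ε-amine, guanidinium, and imidazole respectively).
Matching residues: H5, R6, K7, H9, H10, H13, H14, R15, H17, H18, H20, K23.

12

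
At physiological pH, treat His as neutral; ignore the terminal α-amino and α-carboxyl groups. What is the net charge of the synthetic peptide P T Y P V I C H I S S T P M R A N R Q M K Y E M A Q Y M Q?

+2

The side chains ionized at physiological pH are Lys/Arg (+1) and Asp/Glu (−1); with His treated as neutral, nothing else contributes.
Positive (K, R): R15, R18, K21 → +3.
Negative (D, E): E23 → −1.
Net charge = (+3) + (−1) = +2.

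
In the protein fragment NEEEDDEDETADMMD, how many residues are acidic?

10

Aspartate (D) and glutamate (E) have carboxylic-acid side chains and are the acidic amino acids.
Matching residues: E2, E3, E4, D5, D6, E7, D8, E9, D12, D15.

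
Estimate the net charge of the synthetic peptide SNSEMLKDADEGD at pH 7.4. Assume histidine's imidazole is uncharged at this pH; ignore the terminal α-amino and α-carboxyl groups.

Near pH 7.4, K and R contribute +1 each, D and E contribute −1 each, and every other side chain (His included, as stated) is uncharged.
Positive (K, R): K7 → +1.
Negative (D, E): E4, D8, D10, E11, D13 → −5.
Net charge = (+1) + (−5) = −4.

-4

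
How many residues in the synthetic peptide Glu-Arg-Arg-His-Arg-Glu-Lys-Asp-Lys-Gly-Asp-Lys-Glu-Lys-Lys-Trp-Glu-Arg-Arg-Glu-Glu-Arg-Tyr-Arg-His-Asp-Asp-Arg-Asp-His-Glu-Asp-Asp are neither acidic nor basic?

3

Acidic: D, E. Basic: K, R, H. All other residues are neither.
Matching residues: Gly10, Trp16, Tyr23.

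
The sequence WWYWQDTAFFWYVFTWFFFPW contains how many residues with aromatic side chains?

14

F, W, and Y each carry an aromatic ring on the side chain.
Matching residues: W1, W2, Y3, W4, F9, F10, W11, Y12, F14, W16, F17, F18, F19, W21.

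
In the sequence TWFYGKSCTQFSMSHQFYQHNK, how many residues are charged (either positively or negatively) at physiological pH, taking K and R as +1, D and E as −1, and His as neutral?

2

Charged side chains at pH ~7.4: K, R (positive); D, E (negative).
Matching residues: K6, K22.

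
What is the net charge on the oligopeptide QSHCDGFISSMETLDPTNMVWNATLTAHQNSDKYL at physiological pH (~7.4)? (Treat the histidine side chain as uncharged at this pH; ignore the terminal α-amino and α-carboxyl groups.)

-3

The side chains ionized at physiological pH are Lys/Arg (+1) and Asp/Glu (−1); with His treated as neutral, nothing else contributes.
Positive (K, R): K33 → +1.
Negative (D, E): D5, E12, D15, D32 → −4.
Net charge = (+1) + (−4) = −3.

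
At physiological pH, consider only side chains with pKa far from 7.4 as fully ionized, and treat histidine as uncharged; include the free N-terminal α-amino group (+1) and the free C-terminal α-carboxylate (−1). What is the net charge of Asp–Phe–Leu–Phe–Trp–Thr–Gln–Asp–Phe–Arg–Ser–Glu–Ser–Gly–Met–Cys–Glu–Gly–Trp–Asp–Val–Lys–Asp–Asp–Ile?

At pH ~7.4 the Lys and Arg side chains are protonated (+1), the Asp and Glu side chains are deprotonated (−1), and with His taken as neutral all other side chains carry no charge.
Positive (K, R): Arg10, Lys22 → +2.
Negative (D, E): Asp1, Asp8, Glu12, Glu17, Asp20, Asp23, Asp24 → −7.
The N-terminus (+1) and C-terminus (−1) cancel.
Net charge = (+2) + (−7) = −5.

-5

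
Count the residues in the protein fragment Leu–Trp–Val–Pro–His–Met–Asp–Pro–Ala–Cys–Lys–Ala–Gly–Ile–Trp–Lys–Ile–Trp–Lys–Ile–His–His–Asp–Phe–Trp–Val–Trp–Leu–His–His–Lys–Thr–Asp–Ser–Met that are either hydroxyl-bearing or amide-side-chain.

2

Hydroxyl-bearing: S, T, Y. Amide-side-chain: N, Q.
Hydroxyl-bearing residues here: Thr32, Ser34 (2).
Amide-side-chain residues here: none (0).
The two groups share no amino acid, so total = 2 + 0 = 2.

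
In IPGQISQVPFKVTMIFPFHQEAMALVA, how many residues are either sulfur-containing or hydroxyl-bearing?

4

Sulfur-containing: C, M. Hydroxyl-bearing: S, T, Y.
Sulfur-containing residues here: M14, M23 (2).
Hydroxyl-bearing residues here: S6, T13 (2).
The two groups share no amino acid, so total = 2 + 2 = 4.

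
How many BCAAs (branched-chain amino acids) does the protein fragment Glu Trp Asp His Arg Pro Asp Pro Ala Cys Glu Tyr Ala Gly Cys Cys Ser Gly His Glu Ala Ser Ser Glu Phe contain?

0

Valine (V), leucine (L), and isoleucine (I) are the branched-chain amino acids.
None of the 25 residues belong to this group.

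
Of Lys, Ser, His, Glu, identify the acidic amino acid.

Glu

Only D (aspartate) and E (glutamate) carry a side-chain carboxylic acid.
Of the listed options, only Glu belongs to this group.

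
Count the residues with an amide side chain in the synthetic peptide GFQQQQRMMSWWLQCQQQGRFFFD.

8

Asparagine (N) and glutamine (Q) have uncharged amide side chains.
Matching residues: Q3, Q4, Q5, Q6, Q14, Q16, Q17, Q18.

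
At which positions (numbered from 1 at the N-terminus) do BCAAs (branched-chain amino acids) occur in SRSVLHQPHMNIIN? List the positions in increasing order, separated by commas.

4, 5, 12, 13

The BCAAs are Val, Leu, and Ile — aliphatic side chains with a branch point.
Matching residues: V4, L5, I12, I13.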